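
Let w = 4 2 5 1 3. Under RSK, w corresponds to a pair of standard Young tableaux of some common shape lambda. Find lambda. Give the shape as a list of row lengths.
Row-insert each entry into an empty tableau.

After inserting 4: P = [[4]].
After inserting 2: P = [[2], [4]].
After inserting 5: P = [[2, 5], [4]].
After inserting 1: P = [[1, 5], [2], [4]].
After inserting 3: P = [[1, 3], [2, 5], [4]].

The final insertion tableau P = [[1, 3], [2, 5], [4]] has shape [2, 2, 1].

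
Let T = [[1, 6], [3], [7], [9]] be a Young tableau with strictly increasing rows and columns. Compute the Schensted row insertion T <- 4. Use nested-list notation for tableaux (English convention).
[[1, 4], [3, 6], [7], [9]]

In row 1, 4 replaces 6 (the leftmost entry greater than 4); 6 is bumped to row 2. 6 is appended to row 2. The new tableau is [[1, 4], [3, 6], [7], [9]].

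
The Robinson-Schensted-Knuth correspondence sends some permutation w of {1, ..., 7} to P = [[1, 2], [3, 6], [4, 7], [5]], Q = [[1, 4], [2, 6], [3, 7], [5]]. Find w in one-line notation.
5 4 3 7 1 6 2

Reverse the RSK construction: for i from n down to 1, find the cell of Q containing i, remove the entry at that cell from P, and reverse-bump it up through P; the value ejected from row 1 is w(i).

Step i=7: Q has 7 at row 3, column 2; remove 7 from row 3 of P and reverse-bump: 7 enters row 2 and ejects 6; 6 enters row 1 and ejects 2. So w(7) = 2. P is now [[1, 6], [3, 7], [4], [5]].
Step i=6: Q has 6 at row 2, column 2; remove 7 from row 2 of P and reverse-bump: 7 enters row 1 and ejects 6. So w(6) = 6. P is now [[1, 7], [3], [4], [5]].
Step i=5: Q has 5 at row 4, column 1; remove 5 from row 4 of P and reverse-bump: 5 enters row 3 and ejects 4; 4 enters row 2 and ejects 3; 3 enters row 1 and ejects 1. So w(5) = 1. P is now [[3, 7], [4], [5]].
Step i=4: Q has 4 at row 1, column 2; remove that cell from P, ejecting 7. So w(4) = 7. P is now [[3], [4], [5]].
Step i=3: Q has 3 at row 3, column 1; remove 5 from row 3 of P and reverse-bump: 5 enters row 2 and ejects 4; 4 enters row 1 and ejects 3. So w(3) = 3. P is now [[4], [5]].
Step i=2: Q has 2 at row 2, column 1; remove 5 from row 2 of P and reverse-bump: 5 enters row 1 and ejects 4. So w(2) = 4. P is now [[5]].
Step i=1: Q has 1 at row 1, column 1; remove that cell from P, ejecting 5. So w(1) = 5. P is now [].

So w = 5 4 3 7 1 6 2.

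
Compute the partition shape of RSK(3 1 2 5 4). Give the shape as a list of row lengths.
[3, 2]

Row-insert each entry into an empty tableau.

After inserting 3: P = [[3]].
After inserting 1: P = [[1], [3]].
After inserting 2: P = [[1, 2], [3]].
After inserting 5: P = [[1, 2, 5], [3]].
After inserting 4: P = [[1, 2, 4], [3, 5]].

The final insertion tableau P = [[1, 2, 4], [3, 5]] has shape [3, 2].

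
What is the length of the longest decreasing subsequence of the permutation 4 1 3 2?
3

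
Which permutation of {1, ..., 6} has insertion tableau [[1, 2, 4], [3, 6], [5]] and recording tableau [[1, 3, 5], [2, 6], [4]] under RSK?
5 1 3 2 6 4

Reverse the RSK construction: for i from n down to 1, find the cell of Q containing i, remove the entry at that cell from P, and reverse-bump it up through P; the value ejected from row 1 is w(i).

Step i=6: Q has 6 at row 2, column 2; remove 6 from row 2 of P and reverse-bump: 6 enters row 1 and ejects 4. So w(6) = 4. P is now [[1, 2, 6], [3], [5]].
Step i=5: Q has 5 at row 1, column 3; remove that cell from P, ejecting 6. So w(5) = 6. P is now [[1, 2], [3], [5]].
Step i=4: Q has 4 at row 3, column 1; remove 5 from row 3 of P and reverse-bump: 5 enters row 2 and ejects 3; 3 enters row 1 and ejects 2. So w(4) = 2. P is now [[1, 3], [5]].
Step i=3: Q has 3 at row 1, column 2; remove that cell from P, ejecting 3. So w(3) = 3. P is now [[1], [5]].
Step i=2: Q has 2 at row 2, column 1; remove 5 from row 2 of P and reverse-bump: 5 enters row 1 and ejects 1. So w(2) = 1. P is now [[5]].
Step i=1: Q has 1 at row 1, column 1; remove that cell from P, ejecting 5. So w(1) = 5. P is now [].

So w = 5 1 3 2 6 4.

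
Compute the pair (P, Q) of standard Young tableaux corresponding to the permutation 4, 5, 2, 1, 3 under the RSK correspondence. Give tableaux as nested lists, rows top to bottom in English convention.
Insert each entry of the permutation into P by Schensted row insertion, recording in Q the position of each new cell.

Insert 4: appended to row 1. P = [[4]].
Insert 5: appended to row 1. P = [[4, 5]].
Insert 2: 2 bumps 4 from row 1; 4 starts row 2. P = [[2, 5], [4]].
Insert 1: 1 bumps 2 from row 1; 2 bumps 4 from row 2; 4 starts row 3. P = [[1, 5], [2], [4]].
Insert 3: 3 bumps 5 from row 1; 5 appends to row 2. P = [[1, 3], [2, 5], [4]].

So P = [[1, 3], [2, 5], [4]], Q = [[1, 2], [3, 5], [4]].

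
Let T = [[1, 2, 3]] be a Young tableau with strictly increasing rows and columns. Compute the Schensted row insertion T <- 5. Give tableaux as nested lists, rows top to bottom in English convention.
5 is larger than every entry of row 1, so it is appended to row 1. The new tableau is [[1, 2, 3, 5]].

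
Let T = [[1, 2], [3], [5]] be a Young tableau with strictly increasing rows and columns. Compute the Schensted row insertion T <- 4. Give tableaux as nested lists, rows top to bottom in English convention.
[[1, 2, 4], [3], [5]]

4 is larger than every entry of row 1, so it is appended to row 1. The new tableau is [[1, 2, 4], [3], [5]].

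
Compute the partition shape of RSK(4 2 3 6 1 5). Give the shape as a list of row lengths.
Row-insert each entry into an empty tableau.

After inserting 4: P = [[4]].
After inserting 2: P = [[2], [4]].
After inserting 3: P = [[2, 3], [4]].
After inserting 6: P = [[2, 3, 6], [4]].
After inserting 1: P = [[1, 3, 6], [2], [4]].
After inserting 5: P = [[1, 3, 5], [2, 6], [4]].

The final insertion tableau P = [[1, 3, 5], [2, 6], [4]] has shape [3, 2, 1].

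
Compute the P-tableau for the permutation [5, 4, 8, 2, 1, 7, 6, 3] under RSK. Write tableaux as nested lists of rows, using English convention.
Insert 5: appended to row 1. P = [[5]].
Insert 4: 4 bumps 5 from row 1; 5 starts row 2. P = [[4], [5]].
Insert 8: appended to row 1. P = [[4, 8], [5]].
Insert 2: 2 bumps 4 from row 1; 4 bumps 5 from row 2; 5 starts row 3. P = [[2, 8], [4], [5]].
Insert 1: 1 bumps 2 from row 1; 2 bumps 4 from row 2; 4 bumps 5 from row 3; 5 starts row 4. P = [[1, 8], [2], [4], [5]].
Insert 7: 7 bumps 8 from row 1; 8 appends to row 2. P = [[1, 7], [2, 8], [4], [5]].
Insert 6: 6 bumps 7 from row 1; 7 bumps 8 from row 2; 8 appends to row 3. P = [[1, 6], [2, 7], [4, 8], [5]].
Insert 3: 3 bumps 6 from row 1; 6 bumps 7 from row 2; 7 bumps 8 from row 3; 8 appends to row 4. P = [[1, 3], [2, 6], [4, 7], [5, 8]].

So P = [[1, 3], [2, 6], [4, 7], [5, 8]].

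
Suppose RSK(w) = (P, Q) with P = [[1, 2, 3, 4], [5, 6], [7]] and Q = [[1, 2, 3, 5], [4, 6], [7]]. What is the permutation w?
1 2 5 3 7 6 4

Reverse the RSK construction: for i from n down to 1, find the cell of Q containing i, remove the entry at that cell from P, and reverse-bump it up through P; the value ejected from row 1 is w(i).

Step i=7: Q has 7 at row 3, column 1; remove 7 from row 3 of P and reverse-bump: 7 enters row 2 and ejects 6; 6 enters row 1 and ejects 4. So w(7) = 4. P is now [[1, 2, 3, 6], [5, 7]].
Step i=6: Q has 6 at row 2, column 2; remove 7 from row 2 of P and reverse-bump: 7 enters row 1 and ejects 6. So w(6) = 6. P is now [[1, 2, 3, 7], [5]].
Step i=5: Q has 5 at row 1, column 4; remove that cell from P, ejecting 7. So w(5) = 7. P is now [[1, 2, 3], [5]].
Step i=4: Q has 4 at row 2, column 1; remove 5 from row 2 of P and reverse-bump: 5 enters row 1 and ejects 3. So w(4) = 3. P is now [[1, 2, 5]].
Step i=3: Q has 3 at row 1, column 3; remove that cell from P, ejecting 5. So w(3) = 5. P is now [[1, 2]].
Step i=2: Q has 2 at row 1, column 2; remove that cell from P, ejecting 2. So w(2) = 2. P is now [[1]].
Step i=1: Q has 1 at row 1, column 1; remove that cell from P, ejecting 1. So w(1) = 1. P is now [].

So w = 1 2 5 3 7 6 4.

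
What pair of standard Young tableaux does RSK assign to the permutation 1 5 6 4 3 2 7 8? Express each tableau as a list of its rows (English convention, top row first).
P = [[1, 2, 6, 7, 8], [3], [4], [5]], Q = [[1, 2, 3, 7, 8], [4], [5], [6]]

Insert each entry of the permutation into P by Schensted row insertion, recording in Q the position of each new cell.

Insert 1: appended to row 1. P = [[1]], Q = [[1]].
Insert 5: appended to row 1. P = [[1, 5]], Q = [[1, 2]].
Insert 6: appended to row 1. P = [[1, 5, 6]], Q = [[1, 2, 3]].
Insert 4: 4 bumps 5 from row 1; 5 starts row 2. P = [[1, 4, 6], [5]], Q = [[1, 2, 3], [4]].
Insert 3: 3 bumps 4 from row 1; 4 bumps 5 from row 2; 5 starts row 3. P = [[1, 3, 6], [4], [5]], Q = [[1, 2, 3], [4], [5]].
Insert 2: 2 bumps 3 from row 1; 3 bumps 4 from row 2; 4 bumps 5 from row 3; 5 starts row 4. P = [[1, 2, 6], [3], [4], [5]], Q = [[1, 2, 3], [4], [5], [6]].
Insert 7: appended to row 1. P = [[1, 2, 6, 7], [3], [4], [5]], Q = [[1, 2, 3, 7], [4], [5], [6]].
Insert 8: appended to row 1. P = [[1, 2, 6, 7, 8], [3], [4], [5]], Q = [[1, 2, 3, 7, 8], [4], [5], [6]].

So P = [[1, 2, 6, 7, 8], [3], [4], [5]], Q = [[1, 2, 3, 7, 8], [4], [5], [6]].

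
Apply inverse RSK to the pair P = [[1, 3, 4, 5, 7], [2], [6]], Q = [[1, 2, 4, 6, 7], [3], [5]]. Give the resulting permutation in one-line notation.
Reverse RSK: for i = n, n-1, ..., 1, locate i in Q, remove the corresponding corner cell from P, and reverse-bump its entry up through P; the value ejected from row 1 is w(i).

So w = 2 6 3 4 1 5 7.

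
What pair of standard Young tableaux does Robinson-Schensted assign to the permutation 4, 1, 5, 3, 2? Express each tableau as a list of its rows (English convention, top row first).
P = [[1, 2], [3, 5], [4]], Q = [[1, 3], [2, 4], [5]]

Insert each entry of the permutation into P by Schensted row insertion, recording in Q the position of each new cell.

Insert 4: appended to row 1. P = [[4]].
Insert 1: 1 bumps 4 from row 1; 4 starts row 2. P = [[1], [4]].
Insert 5: appended to row 1. P = [[1, 5], [4]].
Insert 3: 3 bumps 5 from row 1; 5 appends to row 2. P = [[1, 3], [4, 5]].
Insert 2: 2 bumps 3 from row 1; 3 bumps 4 from row 2; 4 starts row 3. P = [[1, 2], [3, 5], [4]].

So P = [[1, 2], [3, 5], [4]], Q = [[1, 3], [2, 4], [5]].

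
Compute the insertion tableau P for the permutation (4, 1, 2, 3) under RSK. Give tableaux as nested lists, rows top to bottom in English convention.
Insert 4: appended to row 1. P = [[4]].
Insert 1: 1 bumps 4 from row 1; 4 starts row 2. P = [[1], [4]].
Insert 2: appended to row 1. P = [[1, 2], [4]].
Insert 3: appended to row 1. P = [[1, 2, 3], [4]].

So P = [[1, 2, 3], [4]].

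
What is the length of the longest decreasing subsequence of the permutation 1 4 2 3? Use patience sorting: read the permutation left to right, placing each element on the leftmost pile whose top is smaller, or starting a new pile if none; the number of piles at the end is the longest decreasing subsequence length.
1: new pile. tops = [1]
4: onto pile 1 (replacing 1). tops = [4]
2: new pile. tops = [4, 2]
3: onto pile 2 (replacing 2). tops = [4, 3]

2 piles, so the longest decreasing subsequence has length 2.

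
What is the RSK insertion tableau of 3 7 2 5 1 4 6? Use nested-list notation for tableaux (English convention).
P = [[1, 4, 6], [2, 5], [3, 7]]

After inserting 3: P = [[3]].
After inserting 7: P = [[3, 7]].
After inserting 2: P = [[2, 7], [3]].
After inserting 5: P = [[2, 5], [3, 7]].
After inserting 1: P = [[1, 5], [2, 7], [3]].
After inserting 4: P = [[1, 4], [2, 5], [3, 7]].
After inserting 6: P = [[1, 4, 6], [2, 5], [3, 7]].

So P = [[1, 4, 6], [2, 5], [3, 7]].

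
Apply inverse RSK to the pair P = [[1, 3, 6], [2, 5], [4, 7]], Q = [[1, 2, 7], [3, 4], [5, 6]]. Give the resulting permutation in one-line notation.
4 7 2 5 1 3 6

Reverse the RSK construction: for i from n down to 1, find the cell of Q containing i, remove the entry at that cell from P, and reverse-bump it up through P; the value ejected from row 1 is w(i).

Step i=7: Q has 7 at row 1, column 3; remove that cell from P, ejecting 6. So w(7) = 6. P is now [[1, 3], [2, 5], [4, 7]].
Step i=6: Q has 6 at row 3, column 2; remove 7 from row 3 of P and reverse-bump: 7 enters row 2 and ejects 5; 5 enters row 1 and ejects 3. So w(6) = 3. P is now [[1, 5], [2, 7], [4]].
Step i=5: Q has 5 at row 3, column 1; remove 4 from row 3 of P and reverse-bump: 4 enters row 2 and ejects 2; 2 enters row 1 and ejects 1. So w(5) = 1. P is now [[2, 5], [4, 7]].
Step i=4: Q has 4 at row 2, column 2; remove 7 from row 2 of P and reverse-bump: 7 enters row 1 and ejects 5. So w(4) = 5. P is now [[2, 7], [4]].
Step i=3: Q has 3 at row 2, column 1; remove 4 from row 2 of P and reverse-bump: 4 enters row 1 and ejects 2. So w(3) = 2. P is now [[4, 7]].
Step i=2: Q has 2 at row 1, column 2; remove that cell from P, ejecting 7. So w(2) = 7. P is now [[4]].
Step i=1: Q has 1 at row 1, column 1; remove that cell from P, ejecting 4. So w(1) = 4. P is now [].

So w = 4 7 2 5 1 3 6.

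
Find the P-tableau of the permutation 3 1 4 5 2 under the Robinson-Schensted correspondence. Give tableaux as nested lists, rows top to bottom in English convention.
Insert 3: appended to row 1. P = [[3]].
Insert 1: 1 bumps 3 from row 1; 3 starts row 2. P = [[1], [3]].
Insert 4: appended to row 1. P = [[1, 4], [3]].
Insert 5: appended to row 1. P = [[1, 4, 5], [3]].
Insert 2: 2 bumps 4 from row 1; 4 appends to row 2. P = [[1, 2, 5], [3, 4]].

So P = [[1, 2, 5], [3, 4]].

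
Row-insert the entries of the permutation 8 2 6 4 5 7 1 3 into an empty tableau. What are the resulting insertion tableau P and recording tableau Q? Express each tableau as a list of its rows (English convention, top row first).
P = [[1, 3, 5, 7], [2, 4], [6], [8]], Q = [[1, 3, 5, 6], [2, 8], [4], [7]]

Insert each entry of the permutation into P by Schensted row insertion, recording in Q the position of each new cell.

Insert 8: appended to row 1. P = [[8]].
Insert 2: 2 bumps 8 from row 1; 8 starts row 2. P = [[2], [8]].
Insert 6: appended to row 1. P = [[2, 6], [8]].
Insert 4: 4 bumps 6 from row 1; 6 bumps 8 from row 2; 8 starts row 3. P = [[2, 4], [6], [8]].
Insert 5: appended to row 1. P = [[2, 4, 5], [6], [8]].
Insert 7: appended to row 1. P = [[2, 4, 5, 7], [6], [8]].
Insert 1: 1 bumps 2 from row 1; 2 bumps 6 from row 2; 6 bumps 8 from row 3; 8 starts row 4. P = [[1, 4, 5, 7], [2], [6], [8]].
Insert 3: 3 bumps 4 from row 1; 4 appends to row 2. P = [[1, 3, 5, 7], [2, 4], [6], [8]].

So P = [[1, 3, 5, 7], [2, 4], [6], [8]], Q = [[1, 3, 5, 6], [2, 8], [4], [7]].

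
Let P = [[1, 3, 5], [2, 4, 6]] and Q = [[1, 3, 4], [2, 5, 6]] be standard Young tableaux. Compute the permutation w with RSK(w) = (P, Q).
Reverse the RSK construction: for i from n down to 1, find the cell of Q containing i, remove the entry at that cell from P, and reverse-bump it up through P; the value ejected from row 1 is w(i).

Step i=6: Q has 6 at row 2, column 3; remove 6 from row 2 of P and reverse-bump: 6 enters row 1 and ejects 5. So w(6) = 5. P is now [[1, 3, 6], [2, 4]].
Step i=5: Q has 5 at row 2, column 2; remove 4 from row 2 of P and reverse-bump: 4 enters row 1 and ejects 3. So w(5) = 3. P is now [[1, 4, 6], [2]].
Step i=4: Q has 4 at row 1, column 3; remove that cell from P, ejecting 6. So w(4) = 6. P is now [[1, 4], [2]].
Step i=3: Q has 3 at row 1, column 2; remove that cell from P, ejecting 4. So w(3) = 4. P is now [[1], [2]].
Step i=2: Q has 2 at row 2, column 1; remove 2 from row 2 of P and reverse-bump: 2 enters row 1 and ejects 1. So w(2) = 1. P is now [[2]].
Step i=1: Q has 1 at row 1, column 1; remove that cell from P, ejecting 2. So w(1) = 2. P is now [].

So w = 2 1 4 6 3 5.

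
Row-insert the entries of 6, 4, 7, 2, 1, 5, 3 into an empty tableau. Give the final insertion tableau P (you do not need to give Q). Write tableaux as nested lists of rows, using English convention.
After inserting 6: P = [[6]].
After inserting 4: P = [[4], [6]].
After inserting 7: P = [[4, 7], [6]].
After inserting 2: P = [[2, 7], [4], [6]].
After inserting 1: P = [[1, 7], [2], [4], [6]].
After inserting 5: P = [[1, 5], [2, 7], [4], [6]].
After inserting 3: P = [[1, 3], [2, 5], [4, 7], [6]].

So P = [[1, 3], [2, 5], [4, 7], [6]].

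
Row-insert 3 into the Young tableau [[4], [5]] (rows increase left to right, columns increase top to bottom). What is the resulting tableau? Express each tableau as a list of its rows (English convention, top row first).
In row 1, 3 replaces 4 (the leftmost entry greater than 3); 4 is bumped to row 2. In row 2, 4 replaces 5 (the leftmost entry greater than 4); 5 is bumped to row 3. 5 starts a new row 3. The new tableau is [[3], [4], [5]].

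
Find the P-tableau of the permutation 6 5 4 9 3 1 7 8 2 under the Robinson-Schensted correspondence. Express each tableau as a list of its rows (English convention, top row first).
P = [[1, 2, 8], [3, 7], [4, 9], [5], [6]]

Insert 6: appended to row 1. P = [[6]].
Insert 5: 5 bumps 6 from row 1; 6 starts row 2. P = [[5], [6]].
Insert 4: 4 bumps 5 from row 1; 5 bumps 6 from row 2; 6 starts row 3. P = [[4], [5], [6]].
Insert 9: appended to row 1. P = [[4, 9], [5], [6]].
Insert 3: 3 bumps 4 from row 1; 4 bumps 5 from row 2; 5 bumps 6 from row 3; 6 starts row 4. P = [[3, 9], [4], [5], [6]].
Insert 1: 1 bumps 3 from row 1; 3 bumps 4 from row 2; 4 bumps 5 from row 3; 5 bumps 6 from row 4; 6 starts row 5. P = [[1, 9], [3], [4], [5], [6]].
Insert 7: 7 bumps 9 from row 1; 9 appends to row 2. P = [[1, 7], [3, 9], [4], [5], [6]].
Insert 8: appended to row 1. P = [[1, 7, 8], [3, 9], [4], [5], [6]].
Insert 2: 2 bumps 7 from row 1; 7 bumps 9 from row 2; 9 appends to row 3. P = [[1, 2, 8], [3, 7], [4, 9], [5], [6]].

So P = [[1, 2, 8], [3, 7], [4, 9], [5], [6]].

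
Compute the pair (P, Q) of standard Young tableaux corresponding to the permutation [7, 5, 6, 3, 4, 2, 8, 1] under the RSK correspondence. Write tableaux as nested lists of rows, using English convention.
Insert each entry of the permutation into P by Schensted row insertion, recording in Q the position of each new cell.

Insert 7: appended to row 1. P = [[7]], Q = [[1]].
Insert 5: 5 bumps 7 from row 1; 7 starts row 2. P = [[5], [7]], Q = [[1], [2]].
Insert 6: appended to row 1. P = [[5, 6], [7]], Q = [[1, 3], [2]].
Insert 3: 3 bumps 5 from row 1; 5 bumps 7 from row 2; 7 starts row 3. P = [[3, 6], [5], [7]], Q = [[1, 3], [2], [4]].
Insert 4: 4 bumps 6 from row 1; 6 appends to row 2. P = [[3, 4], [5, 6], [7]], Q = [[1, 3], [2, 5], [4]].
Insert 2: 2 bumps 3 from row 1; 3 bumps 5 from row 2; 5 bumps 7 from row 3; 7 starts row 4. P = [[2, 4], [3, 6], [5], [7]], Q = [[1, 3], [2, 5], [4], [6]].
Insert 8: appended to row 1. P = [[2, 4, 8], [3, 6], [5], [7]], Q = [[1, 3, 7], [2, 5], [4], [6]].
Insert 1: 1 bumps 2 from row 1; 2 bumps 3 from row 2; 3 bumps 5 from row 3; 5 bumps 7 from row 4; 7 starts row 5. P = [[1, 4, 8], [2, 6], [3], [5], [7]], Q = [[1, 3, 7], [2, 5], [4], [6], [8]].

So P = [[1, 4, 8], [2, 6], [3], [5], [7]], Q = [[1, 3, 7], [2, 5], [4], [6], [8]].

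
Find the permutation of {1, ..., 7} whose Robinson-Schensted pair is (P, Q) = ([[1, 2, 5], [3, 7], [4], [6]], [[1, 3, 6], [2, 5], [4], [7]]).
Reverse the RSK construction: for i from n down to 1, find the cell of Q containing i, remove the entry at that cell from P, and reverse-bump it up through P; the value ejected from row 1 is w(i).

Step i=7: Q has 7 at row 4, column 1; remove 6 from row 4 of P and reverse-bump: 6 enters row 3 and ejects 4; 4 enters row 2 and ejects 3; 3 enters row 1 and ejects 2. So w(7) = 2. P is now [[1, 3, 5], [4, 7], [6]].
Step i=6: Q has 6 at row 1, column 3; remove that cell from P, ejecting 5. So w(6) = 5. P is now [[1, 3], [4, 7], [6]].
Step i=5: Q has 5 at row 2, column 2; remove 7 from row 2 of P and reverse-bump: 7 enters row 1 and ejects 3. So w(5) = 3. P is now [[1, 7], [4], [6]].
Step i=4: Q has 4 at row 3, column 1; remove 6 from row 3 of P and reverse-bump: 6 enters row 2 and ejects 4; 4 enters row 1 and ejects 1. So w(4) = 1. P is now [[4, 7], [6]].
Step i=3: Q has 3 at row 1, column 2; remove that cell from P, ejecting 7. So w(3) = 7. P is now [[4], [6]].
Step i=2: Q has 2 at row 2, column 1; remove 6 from row 2 of P and reverse-bump: 6 enters row 1 and ejects 4. So w(2) = 4. P is now [[6]].
Step i=1: Q has 1 at row 1, column 1; remove that cell from P, ejecting 6. So w(1) = 6. P is now [].

So w = 6 4 7 1 3 5 2.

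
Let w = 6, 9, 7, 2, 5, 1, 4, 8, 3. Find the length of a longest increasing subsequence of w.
3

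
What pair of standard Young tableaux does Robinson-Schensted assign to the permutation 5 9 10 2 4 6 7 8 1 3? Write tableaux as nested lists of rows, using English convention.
P = [[1, 3, 6, 7, 8], [2, 4, 10], [5, 9]], Q = [[1, 2, 3, 7, 8], [4, 5, 6], [9, 10]]

Insert each entry of the permutation into P by Schensted row insertion, recording in Q the position of each new cell.

After inserting 5: P = [[5]].
After inserting 9: P = [[5, 9]].
After inserting 10: P = [[5, 9, 10]].
After inserting 2: P = [[2, 9, 10], [5]].
After inserting 4: P = [[2, 4, 10], [5, 9]].
After inserting 6: P = [[2, 4, 6], [5, 9, 10]].
After inserting 7: P = [[2, 4, 6, 7], [5, 9, 10]].
After inserting 8: P = [[2, 4, 6, 7, 8], [5, 9, 10]].
After inserting 1: P = [[1, 4, 6, 7, 8], [2, 9, 10], [5]].
After inserting 3: P = [[1, 3, 6, 7, 8], [2, 4, 10], [5, 9]].

So P = [[1, 3, 6, 7, 8], [2, 4, 10], [5, 9]], Q = [[1, 2, 3, 7, 8], [4, 5, 6], [9, 10]].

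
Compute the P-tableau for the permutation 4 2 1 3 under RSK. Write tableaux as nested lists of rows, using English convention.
P = [[1, 3], [2], [4]]

After inserting 4: P = [[4]].
After inserting 2: P = [[2], [4]].
After inserting 1: P = [[1], [2], [4]].
After inserting 3: P = [[1, 3], [2], [4]].

So P = [[1, 3], [2], [4]].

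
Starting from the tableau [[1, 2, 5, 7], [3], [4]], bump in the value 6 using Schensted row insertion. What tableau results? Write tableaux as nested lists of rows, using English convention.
[[1, 2, 5, 6], [3, 7], [4]]

In row 1, 6 replaces 7 (the leftmost entry greater than 6); 7 is bumped to row 2. 7 is appended to row 2. The new tableau is [[1, 2, 5, 6], [3, 7], [4]].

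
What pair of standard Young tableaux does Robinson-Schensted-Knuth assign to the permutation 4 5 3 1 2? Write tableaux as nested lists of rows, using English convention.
P = [[1, 2], [3, 5], [4]], Q = [[1, 2], [3, 5], [4]]

Insert each entry of the permutation into P by Schensted row insertion, recording in Q the position of each new cell.

Insert 4: appended to row 1. P = [[4]].
Insert 5: appended to row 1. P = [[4, 5]].
Insert 3: 3 bumps 4 from row 1; 4 starts row 2. P = [[3, 5], [4]].
Insert 1: 1 bumps 3 from row 1; 3 bumps 4 from row 2; 4 starts row 3. P = [[1, 5], [3], [4]].
Insert 2: 2 bumps 5 from row 1; 5 appends to row 2. P = [[1, 2], [3, 5], [4]].

So P = [[1, 2], [3, 5], [4]], Q = [[1, 2], [3, 5], [4]].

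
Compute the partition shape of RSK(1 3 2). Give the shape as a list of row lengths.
[2, 1]

Row-insert each entry into an empty tableau.

After inserting 1: P = [[1]].
After inserting 3: P = [[1, 3]].
After inserting 2: P = [[1, 2], [3]].

The final insertion tableau P = [[1, 2], [3]] has shape [2, 1].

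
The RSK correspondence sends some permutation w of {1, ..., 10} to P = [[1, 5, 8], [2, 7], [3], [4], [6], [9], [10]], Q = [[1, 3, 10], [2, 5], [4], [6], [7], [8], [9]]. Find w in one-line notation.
Reverse the RSK construction: for i from n down to 1, find the cell of Q containing i, remove the entry at that cell from P, and reverse-bump it up through P; the value ejected from row 1 is w(i).

Step i=10: Q has 10 at row 1, column 3; remove that cell from P, ejecting 8. So w(10) = 8. P is now [[1, 5], [2, 7], [3], [4], [6], [9], [10]].
Step i=9: Q has 9 at row 7, column 1; remove 10 from row 7 of P and reverse-bump: 10 enters row 6 and ejects 9; 9 enters row 5 and ejects 6; 6 enters row 4 and ejects 4; 4 enters row 3 and ejects 3; 3 enters row 2 and ejects 2; 2 enters row 1 and ejects 1. So w(9) = 1. P is now [[2, 5], [3, 7], [4], [6], [9], [10]].
Step i=8: Q has 8 at row 6, column 1; remove 10 from row 6 of P and reverse-bump: 10 enters row 5 and ejects 9; 9 enters row 4 and ejects 6; 6 enters row 3 and ejects 4; 4 enters row 2 and ejects 3; 3 enters row 1 and ejects 2. So w(8) = 2. P is now [[3, 5], [4, 7], [6], [9], [10]].
Step i=7: Q has 7 at row 5, column 1; remove 10 from row 5 of P and reverse-bump: 10 enters row 4 and ejects 9; 9 enters row 3 and ejects 6; 6 enters row 2 and ejects 4; 4 enters row 1 and ejects 3. So w(7) = 3. P is now [[4, 5], [6, 7], [9], [10]].
Step i=6: Q has 6 at row 4, column 1; remove 10 from row 4 of P and reverse-bump: 10 enters row 3 and ejects 9; 9 enters row 2 and ejects 7; 7 enters row 1 and ejects 5. So w(6) = 5. P is now [[4, 7], [6, 9], [10]].
Step i=5: Q has 5 at row 2, column 2; remove 9 from row 2 of P and reverse-bump: 9 enters row 1 and ejects 7. So w(5) = 7. P is now [[4, 9], [6], [10]].
Step i=4: Q has 4 at row 3, column 1; remove 10 from row 3 of P and reverse-bump: 10 enters row 2 and ejects 6; 6 enters row 1 and ejects 4. So w(4) = 4. P is now [[6, 9], [10]].
Step i=3: Q has 3 at row 1, column 2; remove that cell from P, ejecting 9. So w(3) = 9. P is now [[6], [10]].
Step i=2: Q has 2 at row 2, column 1; remove 10 from row 2 of P and reverse-bump: 10 enters row 1 and ejects 6. So w(2) = 6. P is now [[10]].
Step i=1: Q has 1 at row 1, column 1; remove that cell from P, ejecting 10. So w(1) = 10. P is now [].

So w = 10 6 9 4 7 5 3 2 1 8.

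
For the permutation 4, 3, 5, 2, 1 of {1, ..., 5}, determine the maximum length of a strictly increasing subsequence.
2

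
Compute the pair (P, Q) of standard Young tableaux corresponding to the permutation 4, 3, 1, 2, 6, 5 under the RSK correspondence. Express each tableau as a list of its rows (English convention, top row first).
Insert each entry of the permutation into P by Schensted row insertion, recording in Q the position of each new cell.

Insert 4: appended to row 1. P = [[4]].
Insert 3: 3 bumps 4 from row 1; 4 starts row 2. P = [[3], [4]].
Insert 1: 1 bumps 3 from row 1; 3 bumps 4 from row 2; 4 starts row 3. P = [[1], [3], [4]].
Insert 2: appended to row 1. P = [[1, 2], [3], [4]].
Insert 6: appended to row 1. P = [[1, 2, 6], [3], [4]].
Insert 5: 5 bumps 6 from row 1; 6 appends to row 2. P = [[1, 2, 5], [3, 6], [4]].

So P = [[1, 2, 5], [3, 6], [4]], Q = [[1, 4, 5], [2, 6], [3]].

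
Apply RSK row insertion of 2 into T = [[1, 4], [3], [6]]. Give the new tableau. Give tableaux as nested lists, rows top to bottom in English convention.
[[1, 2], [3, 4], [6]]

In row 1, 2 replaces 4 (the leftmost entry greater than 2); 4 is bumped to row 2. 4 is appended to row 2. The new tableau is [[1, 2], [3, 4], [6]].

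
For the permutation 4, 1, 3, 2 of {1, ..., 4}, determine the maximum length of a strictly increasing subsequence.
2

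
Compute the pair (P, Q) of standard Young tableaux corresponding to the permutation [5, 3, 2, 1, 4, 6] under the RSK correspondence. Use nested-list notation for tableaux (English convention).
Insert each entry of the permutation into P by Schensted row insertion, recording in Q the position of each new cell.

Insert 5: appended to row 1. P = [[5]].
Insert 3: 3 bumps 5 from row 1; 5 starts row 2. P = [[3], [5]].
Insert 2: 2 bumps 3 from row 1; 3 bumps 5 from row 2; 5 starts row 3. P = [[2], [3], [5]].
Insert 1: 1 bumps 2 from row 1; 2 bumps 3 from row 2; 3 bumps 5 from row 3; 5 starts row 4. P = [[1], [2], [3], [5]].
Insert 4: appended to row 1. P = [[1, 4], [2], [3], [5]].
Insert 6: appended to row 1. P = [[1, 4, 6], [2], [3], [5]].

So P = [[1, 4, 6], [2], [3], [5]], Q = [[1, 5, 6], [2], [3], [4]].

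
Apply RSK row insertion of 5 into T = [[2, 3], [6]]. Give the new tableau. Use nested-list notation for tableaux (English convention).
[[2, 3, 5], [6]]

5 is larger than every entry of row 1, so it is appended to row 1. The new tableau is [[2, 3, 5], [6]].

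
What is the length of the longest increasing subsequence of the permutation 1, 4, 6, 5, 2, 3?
3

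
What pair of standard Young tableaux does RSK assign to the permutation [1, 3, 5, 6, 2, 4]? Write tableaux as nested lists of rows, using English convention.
Insert each entry of the permutation into P by Schensted row insertion, recording in Q the position of each new cell.

Insert 1: appended to row 1. P = [[1]], Q = [[1]].
Insert 3: appended to row 1. P = [[1, 3]], Q = [[1, 2]].
Insert 5: appended to row 1. P = [[1, 3, 5]], Q = [[1, 2, 3]].
Insert 6: appended to row 1. P = [[1, 3, 5, 6]], Q = [[1, 2, 3, 4]].
Insert 2: 2 bumps 3 from row 1; 3 starts row 2. P = [[1, 2, 5, 6], [3]], Q = [[1, 2, 3, 4], [5]].
Insert 4: 4 bumps 5 from row 1; 5 appends to row 2. P = [[1, 2, 4, 6], [3, 5]], Q = [[1, 2, 3, 4], [5, 6]].

So P = [[1, 2, 4, 6], [3, 5]], Q = [[1, 2, 3, 4], [5, 6]].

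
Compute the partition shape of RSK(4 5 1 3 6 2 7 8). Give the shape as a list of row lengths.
[5, 2, 1]

Row-insert each entry into an empty tableau.

After inserting 4: P = [[4]].
After inserting 5: P = [[4, 5]].
After inserting 1: P = [[1, 5], [4]].
After inserting 3: P = [[1, 3], [4, 5]].
After inserting 6: P = [[1, 3, 6], [4, 5]].
After inserting 2: P = [[1, 2, 6], [3, 5], [4]].
After inserting 7: P = [[1, 2, 6, 7], [3, 5], [4]].
After inserting 8: P = [[1, 2, 6, 7, 8], [3, 5], [4]].

The final insertion tableau P = [[1, 2, 6, 7, 8], [3, 5], [4]] has shape [5, 2, 1].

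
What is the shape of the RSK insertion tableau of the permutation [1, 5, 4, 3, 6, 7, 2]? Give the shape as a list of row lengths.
[4, 1, 1, 1]

Row-insert each entry into an empty tableau.

After inserting 1: P = [[1]].
After inserting 5: P = [[1, 5]].
After inserting 4: P = [[1, 4], [5]].
After inserting 3: P = [[1, 3], [4], [5]].
After inserting 6: P = [[1, 3, 6], [4], [5]].
After inserting 7: P = [[1, 3, 6, 7], [4], [5]].
After inserting 2: P = [[1, 2, 6, 7], [3], [4], [5]].

The final insertion tableau P = [[1, 2, 6, 7], [3], [4], [5]] has shape [4, 1, 1, 1].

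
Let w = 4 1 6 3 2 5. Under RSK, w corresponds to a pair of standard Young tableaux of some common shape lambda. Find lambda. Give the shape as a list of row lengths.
[3, 2, 1]

Row-insert each entry into an empty tableau.

After inserting 4: P = [[4]].
After inserting 1: P = [[1], [4]].
After inserting 6: P = [[1, 6], [4]].
After inserting 3: P = [[1, 3], [4, 6]].
After inserting 2: P = [[1, 2], [3, 6], [4]].
After inserting 5: P = [[1, 2, 5], [3, 6], [4]].

The final insertion tableau P = [[1, 2, 5], [3, 6], [4]] has shape [3, 2, 1].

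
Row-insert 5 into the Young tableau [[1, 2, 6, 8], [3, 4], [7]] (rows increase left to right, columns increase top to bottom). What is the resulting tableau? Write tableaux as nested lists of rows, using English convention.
In row 1, 5 replaces 6 (the leftmost entry greater than 5); 6 is bumped to row 2. 6 is appended to row 2. The new tableau is [[1, 2, 5, 8], [3, 4, 6], [7]].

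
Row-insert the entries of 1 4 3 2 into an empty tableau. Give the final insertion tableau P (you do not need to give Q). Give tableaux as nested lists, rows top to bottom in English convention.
Insert 1: appended to row 1. P = [[1]].
Insert 4: appended to row 1. P = [[1, 4]].
Insert 3: 3 bumps 4 from row 1; 4 starts row 2. P = [[1, 3], [4]].
Insert 2: 2 bumps 3 from row 1; 3 bumps 4 from row 2; 4 starts row 3. P = [[1, 2], [3], [4]].

So P = [[1, 2], [3], [4]].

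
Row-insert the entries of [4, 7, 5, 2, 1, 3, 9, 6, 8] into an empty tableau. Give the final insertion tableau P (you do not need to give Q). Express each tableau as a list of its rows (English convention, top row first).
P = [[1, 3, 6, 8], [2, 5, 9], [4], [7]]

After inserting 4: P = [[4]].
After inserting 7: P = [[4, 7]].
After inserting 5: P = [[4, 5], [7]].
After inserting 2: P = [[2, 5], [4], [7]].
After inserting 1: P = [[1, 5], [2], [4], [7]].
After inserting 3: P = [[1, 3], [2, 5], [4], [7]].
After inserting 9: P = [[1, 3, 9], [2, 5], [4], [7]].
After inserting 6: P = [[1, 3, 6], [2, 5, 9], [4], [7]].
After inserting 8: P = [[1, 3, 6, 8], [2, 5, 9], [4], [7]].

So P = [[1, 3, 6, 8], [2, 5, 9], [4], [7]].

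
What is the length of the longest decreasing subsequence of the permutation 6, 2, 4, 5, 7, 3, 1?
4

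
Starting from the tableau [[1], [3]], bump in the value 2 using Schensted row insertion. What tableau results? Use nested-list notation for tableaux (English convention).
2 is larger than every entry of row 1, so it is appended to row 1. The new tableau is [[1, 2], [3]].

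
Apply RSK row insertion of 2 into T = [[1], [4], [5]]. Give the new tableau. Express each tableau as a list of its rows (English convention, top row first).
2 is larger than every entry of row 1, so it is appended to row 1. The new tableau is [[1, 2], [4], [5]].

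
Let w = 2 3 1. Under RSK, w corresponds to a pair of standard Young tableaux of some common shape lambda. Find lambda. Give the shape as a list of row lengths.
Row-insert each entry into an empty tableau.

After inserting 2: P = [[2]].
After inserting 3: P = [[2, 3]].
After inserting 1: P = [[1, 3], [2]].

The final insertion tableau P = [[1, 3], [2]] has shape [2, 1].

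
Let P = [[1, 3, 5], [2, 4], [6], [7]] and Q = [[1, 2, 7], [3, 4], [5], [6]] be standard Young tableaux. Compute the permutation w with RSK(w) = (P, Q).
2 7 1 6 4 3 5

Reverse RSK: for i = n, n-1, ..., 1, locate i in Q, remove the corresponding corner cell from P, and reverse-bump its entry up through P; the value ejected from row 1 is w(i).

So w = 2 7 1 6 4 3 5.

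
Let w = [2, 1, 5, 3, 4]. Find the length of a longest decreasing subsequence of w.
2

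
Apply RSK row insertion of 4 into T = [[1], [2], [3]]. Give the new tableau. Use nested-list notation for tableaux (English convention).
4 is larger than every entry of row 1, so it is appended to row 1. The new tableau is [[1, 4], [2], [3]].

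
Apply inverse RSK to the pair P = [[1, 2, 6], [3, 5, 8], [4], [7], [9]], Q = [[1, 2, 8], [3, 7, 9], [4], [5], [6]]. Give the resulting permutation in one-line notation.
4 9 7 5 3 1 2 8 6

Reverse the RSK construction: for i from n down to 1, find the cell of Q containing i, remove the entry at that cell from P, and reverse-bump it up through P; the value ejected from row 1 is w(i).

Step i=9: Q has 9 at row 2, column 3; remove 8 from row 2 of P and reverse-bump: 8 enters row 1 and ejects 6. So w(9) = 6. P is now [[1, 2, 8], [3, 5], [4], [7], [9]].
Step i=8: Q has 8 at row 1, column 3; remove that cell from P, ejecting 8. So w(8) = 8. P is now [[1, 2], [3, 5], [4], [7], [9]].
Step i=7: Q has 7 at row 2, column 2; remove 5 from row 2 of P and reverse-bump: 5 enters row 1 and ejects 2. So w(7) = 2. P is now [[1, 5], [3], [4], [7], [9]].
Step i=6: Q has 6 at row 5, column 1; remove 9 from row 5 of P and reverse-bump: 9 enters row 4 and ejects 7; 7 enters row 3 and ejects 4; 4 enters row 2 and ejects 3; 3 enters row 1 and ejects 1. So w(6) = 1. P is now [[3, 5], [4], [7], [9]].
Step i=5: Q has 5 at row 4, column 1; remove 9 from row 4 of P and reverse-bump: 9 enters row 3 and ejects 7; 7 enters row 2 and ejects 4; 4 enters row 1 and ejects 3. So w(5) = 3. P is now [[4, 5], [7], [9]].
Step i=4: Q has 4 at row 3, column 1; remove 9 from row 3 of P and reverse-bump: 9 enters row 2 and ejects 7; 7 enters row 1 and ejects 5. So w(4) = 5. P is now [[4, 7], [9]].
Step i=3: Q has 3 at row 2, column 1; remove 9 from row 2 of P and reverse-bump: 9 enters row 1 and ejects 7. So w(3) = 7. P is now [[4, 9]].
Step i=2: Q has 2 at row 1, column 2; remove that cell from P, ejecting 9. So w(2) = 9. P is now [[4]].
Step i=1: Q has 1 at row 1, column 1; remove that cell from P, ejecting 4. So w(1) = 4. P is now [].

So w = 4 9 7 5 3 1 2 8 6.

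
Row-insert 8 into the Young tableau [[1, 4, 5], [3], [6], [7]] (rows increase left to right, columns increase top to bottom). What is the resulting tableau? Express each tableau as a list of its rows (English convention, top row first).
[[1, 4, 5, 8], [3], [6], [7]]

8 is larger than every entry of row 1, so it is appended to row 1. The new tableau is [[1, 4, 5, 8], [3], [6], [7]].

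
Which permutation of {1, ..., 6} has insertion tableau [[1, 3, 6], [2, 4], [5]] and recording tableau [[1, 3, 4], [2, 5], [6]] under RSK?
2 1 5 6 4 3

Reverse the RSK construction: for i from n down to 1, find the cell of Q containing i, remove the entry at that cell from P, and reverse-bump it up through P; the value ejected from row 1 is w(i).

Step i=6: Q has 6 at row 3, column 1; remove 5 from row 3 of P and reverse-bump: 5 enters row 2 and ejects 4; 4 enters row 1 and ejects 3. So w(6) = 3. P is now [[1, 4, 6], [2, 5]].
Step i=5: Q has 5 at row 2, column 2; remove 5 from row 2 of P and reverse-bump: 5 enters row 1 and ejects 4. So w(5) = 4. P is now [[1, 5, 6], [2]].
Step i=4: Q has 4 at row 1, column 3; remove that cell from P, ejecting 6. So w(4) = 6. P is now [[1, 5], [2]].
Step i=3: Q has 3 at row 1, column 2; remove that cell from P, ejecting 5. So w(3) = 5. P is now [[1], [2]].
Step i=2: Q has 2 at row 2, column 1; remove 2 from row 2 of P and reverse-bump: 2 enters row 1 and ejects 1. So w(2) = 1. P is now [[2]].
Step i=1: Q has 1 at row 1, column 1; remove that cell from P, ejecting 2. So w(1) = 2. P is now [].

So w = 2 1 5 6 4 3.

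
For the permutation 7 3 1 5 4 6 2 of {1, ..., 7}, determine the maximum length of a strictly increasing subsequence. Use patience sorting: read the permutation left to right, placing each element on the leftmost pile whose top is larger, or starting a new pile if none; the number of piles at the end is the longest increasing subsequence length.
7: new pile. tops = [7]
3: onto pile 1 (replacing 7). tops = [3]
1: onto pile 1 (replacing 3). tops = [1]
5: new pile. tops = [1, 5]
4: onto pile 2 (replacing 5). tops = [1, 4]
6: new pile. tops = [1, 4, 6]
2: onto pile 2 (replacing 4). tops = [1, 2, 6]

3 piles, so the longest increasing subsequence has length 3.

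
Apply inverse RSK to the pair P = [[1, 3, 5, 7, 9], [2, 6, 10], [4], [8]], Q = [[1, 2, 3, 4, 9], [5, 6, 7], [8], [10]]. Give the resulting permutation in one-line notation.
2 4 8 10 3 6 7 5 9 1

Reverse the RSK construction: for i from n down to 1, find the cell of Q containing i, remove the entry at that cell from P, and reverse-bump it up through P; the value ejected from row 1 is w(i).

Step i=10: Q has 10 at row 4, column 1; remove 8 from row 4 of P and reverse-bump: 8 enters row 3 and ejects 4; 4 enters row 2 and ejects 2; 2 enters row 1 and ejects 1. So w(10) = 1. P is now [[2, 3, 5, 7, 9], [4, 6, 10], [8]].
Step i=9: Q has 9 at row 1, column 5; remove that cell from P, ejecting 9. So w(9) = 9. P is now [[2, 3, 5, 7], [4, 6, 10], [8]].
Step i=8: Q has 8 at row 3, column 1; remove 8 from row 3 of P and reverse-bump: 8 enters row 2 and ejects 6; 6 enters row 1 and ejects 5. So w(8) = 5. P is now [[2, 3, 6, 7], [4, 8, 10]].
Step i=7: Q has 7 at row 2, column 3; remove 10 from row 2 of P and reverse-bump: 10 enters row 1 and ejects 7. So w(7) = 7. P is now [[2, 3, 6, 10], [4, 8]].
Step i=6: Q has 6 at row 2, column 2; remove 8 from row 2 of P and reverse-bump: 8 enters row 1 and ejects 6. So w(6) = 6. P is now [[2, 3, 8, 10], [4]].
Step i=5: Q has 5 at row 2, column 1; remove 4 from row 2 of P and reverse-bump: 4 enters row 1 and ejects 3. So w(5) = 3. P is now [[2, 4, 8, 10]].
Step i=4: Q has 4 at row 1, column 4; remove that cell from P, ejecting 10. So w(4) = 10. P is now [[2, 4, 8]].
Step i=3: Q has 3 at row 1, column 3; remove that cell from P, ejecting 8. So w(3) = 8. P is now [[2, 4]].
Step i=2: Q has 2 at row 1, column 2; remove that cell from P, ejecting 4. So w(2) = 4. P is now [[2]].
Step i=1: Q has 1 at row 1, column 1; remove that cell from P, ejecting 2. So w(1) = 2. P is now [].

So w = 2 4 8 10 3 6 7 5 9 1.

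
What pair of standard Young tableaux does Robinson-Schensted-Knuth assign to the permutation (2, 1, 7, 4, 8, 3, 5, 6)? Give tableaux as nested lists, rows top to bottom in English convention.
P = [[1, 3, 5, 6], [2, 4, 8], [7]], Q = [[1, 3, 5, 8], [2, 4, 7], [6]]

Insert each entry of the permutation into P by Schensted row insertion, recording in Q the position of each new cell.

Insert 2: appended to row 1. P = [[2]].
Insert 1: 1 bumps 2 from row 1; 2 starts row 2. P = [[1], [2]].
Insert 7: appended to row 1. P = [[1, 7], [2]].
Insert 4: 4 bumps 7 from row 1; 7 appends to row 2. P = [[1, 4], [2, 7]].
Insert 8: appended to row 1. P = [[1, 4, 8], [2, 7]].
Insert 3: 3 bumps 4 from row 1; 4 bumps 7 from row 2; 7 starts row 3. P = [[1, 3, 8], [2, 4], [7]].
Insert 5: 5 bumps 8 from row 1; 8 appends to row 2. P = [[1, 3, 5], [2, 4, 8], [7]].
Insert 6: appended to row 1. P = [[1, 3, 5, 6], [2, 4, 8], [7]].

So P = [[1, 3, 5, 6], [2, 4, 8], [7]], Q = [[1, 3, 5, 8], [2, 4, 7], [6]].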